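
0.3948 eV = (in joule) 6.325e-20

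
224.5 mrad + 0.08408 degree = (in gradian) 14.39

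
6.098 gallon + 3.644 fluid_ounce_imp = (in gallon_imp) 5.1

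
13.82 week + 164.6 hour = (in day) 103.6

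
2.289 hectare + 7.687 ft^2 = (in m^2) 2.289e+04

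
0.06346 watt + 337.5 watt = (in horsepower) 0.4527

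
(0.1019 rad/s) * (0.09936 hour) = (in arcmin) 1.253e+05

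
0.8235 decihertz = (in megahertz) 8.235e-08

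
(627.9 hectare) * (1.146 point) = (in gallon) 6.706e+05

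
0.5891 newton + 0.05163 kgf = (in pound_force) 0.2463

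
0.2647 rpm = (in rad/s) 0.02772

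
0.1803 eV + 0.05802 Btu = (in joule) 61.21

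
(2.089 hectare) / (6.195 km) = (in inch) 132.8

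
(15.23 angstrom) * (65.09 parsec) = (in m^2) 3.059e+09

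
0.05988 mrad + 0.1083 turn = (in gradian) 43.32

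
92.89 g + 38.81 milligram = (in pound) 0.2049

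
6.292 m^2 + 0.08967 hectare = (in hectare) 0.0903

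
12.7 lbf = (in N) 56.49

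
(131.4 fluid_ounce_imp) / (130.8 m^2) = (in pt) 0.08091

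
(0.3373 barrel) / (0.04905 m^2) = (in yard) 1.196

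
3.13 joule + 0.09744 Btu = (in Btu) 0.1004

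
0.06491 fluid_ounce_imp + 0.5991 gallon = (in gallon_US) 0.5996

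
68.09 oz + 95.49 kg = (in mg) 9.742e+07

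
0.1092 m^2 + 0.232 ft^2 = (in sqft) 1.407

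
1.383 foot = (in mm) 421.5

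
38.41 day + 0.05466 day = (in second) 3.323e+06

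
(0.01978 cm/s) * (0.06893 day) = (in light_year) 1.245e-16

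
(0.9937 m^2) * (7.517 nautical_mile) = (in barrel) 8.701e+04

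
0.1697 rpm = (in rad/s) 0.01777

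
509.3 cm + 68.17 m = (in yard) 80.12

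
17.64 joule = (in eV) 1.101e+20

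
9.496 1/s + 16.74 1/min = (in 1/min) 586.5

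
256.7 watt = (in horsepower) 0.3442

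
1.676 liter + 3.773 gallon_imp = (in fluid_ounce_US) 636.7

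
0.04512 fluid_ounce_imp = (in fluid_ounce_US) 0.04335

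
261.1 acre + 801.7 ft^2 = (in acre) 261.1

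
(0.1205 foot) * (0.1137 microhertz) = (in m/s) 4.176e-09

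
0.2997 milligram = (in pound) 6.607e-07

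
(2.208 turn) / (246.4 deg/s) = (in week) 5.334e-06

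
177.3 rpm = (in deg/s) 1064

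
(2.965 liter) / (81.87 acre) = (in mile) 5.561e-12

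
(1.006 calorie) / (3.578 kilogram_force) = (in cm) 12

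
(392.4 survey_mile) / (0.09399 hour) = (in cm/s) 1.866e+05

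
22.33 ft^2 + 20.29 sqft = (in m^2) 3.96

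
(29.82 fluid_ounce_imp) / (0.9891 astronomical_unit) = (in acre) 1.415e-18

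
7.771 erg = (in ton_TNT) 1.857e-16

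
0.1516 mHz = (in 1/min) 0.009096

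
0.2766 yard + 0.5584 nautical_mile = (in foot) 3394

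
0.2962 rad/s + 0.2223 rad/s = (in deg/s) 29.71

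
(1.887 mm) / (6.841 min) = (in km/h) 1.655e-05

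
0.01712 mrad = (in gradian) 0.00109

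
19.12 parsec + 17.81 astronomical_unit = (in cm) 5.9e+19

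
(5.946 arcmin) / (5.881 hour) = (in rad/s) 8.17e-08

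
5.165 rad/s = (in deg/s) 295.9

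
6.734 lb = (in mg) 3.054e+06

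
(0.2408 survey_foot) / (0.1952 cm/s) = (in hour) 0.01044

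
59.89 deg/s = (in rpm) 9.982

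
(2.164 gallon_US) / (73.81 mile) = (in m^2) 6.896e-08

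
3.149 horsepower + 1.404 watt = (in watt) 2350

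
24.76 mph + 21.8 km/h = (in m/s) 17.12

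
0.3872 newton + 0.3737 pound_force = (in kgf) 0.209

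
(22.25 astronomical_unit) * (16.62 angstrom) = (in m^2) 5532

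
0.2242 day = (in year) 0.0006142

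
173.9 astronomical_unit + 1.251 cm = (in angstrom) 2.602e+23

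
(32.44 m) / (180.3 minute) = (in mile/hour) 0.006708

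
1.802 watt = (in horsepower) 0.002417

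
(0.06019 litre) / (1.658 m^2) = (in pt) 0.1029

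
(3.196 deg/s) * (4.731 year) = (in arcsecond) 1.717e+12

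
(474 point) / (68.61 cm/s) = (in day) 2.821e-06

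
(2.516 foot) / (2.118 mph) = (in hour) 0.000225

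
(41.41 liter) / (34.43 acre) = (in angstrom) 2972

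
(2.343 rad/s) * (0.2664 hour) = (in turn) 357.6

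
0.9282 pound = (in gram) 421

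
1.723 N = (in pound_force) 0.3873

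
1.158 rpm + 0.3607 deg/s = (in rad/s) 0.1276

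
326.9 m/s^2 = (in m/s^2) 326.9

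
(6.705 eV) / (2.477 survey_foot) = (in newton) 1.423e-18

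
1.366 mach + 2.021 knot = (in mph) 1043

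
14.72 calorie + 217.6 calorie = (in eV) 6.067e+21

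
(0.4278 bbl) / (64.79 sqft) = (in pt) 32.03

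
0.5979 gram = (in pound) 0.001318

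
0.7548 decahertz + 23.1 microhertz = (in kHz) 0.007548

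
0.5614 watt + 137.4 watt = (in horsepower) 0.185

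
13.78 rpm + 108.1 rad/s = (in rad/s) 109.5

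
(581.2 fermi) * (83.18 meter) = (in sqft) 5.204e-10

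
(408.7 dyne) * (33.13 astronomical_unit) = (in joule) 2.026e+10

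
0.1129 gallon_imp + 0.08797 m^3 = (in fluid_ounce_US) 2992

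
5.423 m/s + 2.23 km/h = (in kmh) 21.75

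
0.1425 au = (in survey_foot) 6.994e+10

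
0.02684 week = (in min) 270.5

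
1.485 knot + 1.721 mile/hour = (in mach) 0.004503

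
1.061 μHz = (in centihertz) 0.0001061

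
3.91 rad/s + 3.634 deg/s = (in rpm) 37.94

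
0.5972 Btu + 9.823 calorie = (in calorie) 160.4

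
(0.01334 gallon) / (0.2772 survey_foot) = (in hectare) 5.977e-08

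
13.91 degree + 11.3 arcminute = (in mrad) 246.1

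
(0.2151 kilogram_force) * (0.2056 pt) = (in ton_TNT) 3.657e-14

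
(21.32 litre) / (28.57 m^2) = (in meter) 0.0007462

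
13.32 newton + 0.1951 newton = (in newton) 13.52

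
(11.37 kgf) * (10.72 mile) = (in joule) 1.924e+06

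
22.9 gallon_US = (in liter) 86.69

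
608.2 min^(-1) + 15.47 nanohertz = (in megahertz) 1.014e-05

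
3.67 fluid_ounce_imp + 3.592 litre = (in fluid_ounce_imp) 130.1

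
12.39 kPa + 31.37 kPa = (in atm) 0.4319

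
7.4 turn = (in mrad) 4.65e+04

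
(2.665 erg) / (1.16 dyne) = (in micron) 2.297e+04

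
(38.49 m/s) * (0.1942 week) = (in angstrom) 4.521e+16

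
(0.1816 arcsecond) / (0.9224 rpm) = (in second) 9.115e-06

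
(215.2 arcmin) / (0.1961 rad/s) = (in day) 3.695e-06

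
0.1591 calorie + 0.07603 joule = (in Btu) 0.000703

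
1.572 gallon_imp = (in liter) 7.146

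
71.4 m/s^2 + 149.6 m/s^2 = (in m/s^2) 221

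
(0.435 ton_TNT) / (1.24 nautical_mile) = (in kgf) 8.082e+04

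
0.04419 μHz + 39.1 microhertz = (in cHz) 0.003914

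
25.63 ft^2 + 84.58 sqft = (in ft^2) 110.2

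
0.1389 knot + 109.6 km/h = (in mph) 68.26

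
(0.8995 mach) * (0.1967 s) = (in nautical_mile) 0.03253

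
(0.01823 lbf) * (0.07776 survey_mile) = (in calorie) 2.425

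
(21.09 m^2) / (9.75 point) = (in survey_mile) 3.81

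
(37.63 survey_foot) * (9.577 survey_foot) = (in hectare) 0.003348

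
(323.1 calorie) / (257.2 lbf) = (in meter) 1.182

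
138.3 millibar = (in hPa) 138.3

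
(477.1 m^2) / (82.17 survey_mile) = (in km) 3.608e-06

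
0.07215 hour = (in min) 4.329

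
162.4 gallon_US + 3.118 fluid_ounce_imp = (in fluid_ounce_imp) 2.164e+04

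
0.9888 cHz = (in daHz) 0.0009888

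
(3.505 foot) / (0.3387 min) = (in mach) 0.0001544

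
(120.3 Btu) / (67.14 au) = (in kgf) 1.289e-09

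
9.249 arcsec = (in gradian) 0.002855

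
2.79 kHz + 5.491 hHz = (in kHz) 3.339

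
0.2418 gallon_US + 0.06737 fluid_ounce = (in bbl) 0.00577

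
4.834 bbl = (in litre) 768.5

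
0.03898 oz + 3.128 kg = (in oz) 110.4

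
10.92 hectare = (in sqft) 1.175e+06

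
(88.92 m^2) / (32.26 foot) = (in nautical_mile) 0.004883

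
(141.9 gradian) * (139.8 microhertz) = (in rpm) 0.002976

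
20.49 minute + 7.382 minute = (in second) 1672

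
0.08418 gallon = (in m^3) 0.0003187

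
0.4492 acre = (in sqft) 1.957e+04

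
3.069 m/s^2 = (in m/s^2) 3.069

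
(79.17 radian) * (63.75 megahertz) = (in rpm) 4.82e+10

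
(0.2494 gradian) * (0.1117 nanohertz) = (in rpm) 4.179e-12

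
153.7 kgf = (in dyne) 1.507e+08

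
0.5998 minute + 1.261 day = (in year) 0.003456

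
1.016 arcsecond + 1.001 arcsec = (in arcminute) 0.03362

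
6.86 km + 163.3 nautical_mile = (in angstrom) 3.093e+15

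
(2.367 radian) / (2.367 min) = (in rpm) 0.1592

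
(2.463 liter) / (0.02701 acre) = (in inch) 0.0008871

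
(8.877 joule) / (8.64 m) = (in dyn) 1.027e+05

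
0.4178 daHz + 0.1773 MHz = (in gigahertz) 0.0001773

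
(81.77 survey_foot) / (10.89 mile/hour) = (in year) 1.623e-07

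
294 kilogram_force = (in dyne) 2.883e+08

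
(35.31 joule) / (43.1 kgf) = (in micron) 8.354e+04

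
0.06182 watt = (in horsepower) 8.29e-05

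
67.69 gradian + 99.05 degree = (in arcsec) 5.759e+05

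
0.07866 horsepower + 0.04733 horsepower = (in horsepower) 0.126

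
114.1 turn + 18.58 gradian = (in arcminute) 2.466e+06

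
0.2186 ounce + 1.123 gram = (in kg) 0.00732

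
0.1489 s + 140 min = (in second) 8400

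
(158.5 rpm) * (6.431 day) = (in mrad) 9.223e+09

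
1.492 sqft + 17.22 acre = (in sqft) 7.501e+05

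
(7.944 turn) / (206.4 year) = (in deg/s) 4.394e-07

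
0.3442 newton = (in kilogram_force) 0.0351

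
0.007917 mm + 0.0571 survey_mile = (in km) 0.09189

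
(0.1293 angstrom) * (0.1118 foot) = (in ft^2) 4.743e-12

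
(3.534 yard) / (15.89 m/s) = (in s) 0.2034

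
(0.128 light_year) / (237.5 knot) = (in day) 1.147e+08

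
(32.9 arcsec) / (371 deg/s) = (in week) 4.073e-11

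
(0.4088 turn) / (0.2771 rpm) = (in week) 0.0001464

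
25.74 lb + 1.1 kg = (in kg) 12.78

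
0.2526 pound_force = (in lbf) 0.2526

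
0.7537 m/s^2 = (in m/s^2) 0.7537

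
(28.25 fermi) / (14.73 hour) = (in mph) 1.192e-18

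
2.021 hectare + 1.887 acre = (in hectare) 2.785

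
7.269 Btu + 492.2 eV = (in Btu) 7.269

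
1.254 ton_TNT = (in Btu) 4.973e+06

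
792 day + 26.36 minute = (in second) 6.843e+07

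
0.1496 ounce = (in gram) 4.241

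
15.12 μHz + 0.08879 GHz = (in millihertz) 8.879e+10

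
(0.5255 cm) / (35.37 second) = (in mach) 4.363e-07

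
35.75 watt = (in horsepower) 0.04794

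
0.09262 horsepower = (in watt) 69.07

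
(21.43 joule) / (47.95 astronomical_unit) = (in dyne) 2.988e-07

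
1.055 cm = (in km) 1.055e-05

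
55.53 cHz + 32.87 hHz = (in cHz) 3.288e+05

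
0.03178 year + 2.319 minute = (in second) 1.002e+06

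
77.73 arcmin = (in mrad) 22.61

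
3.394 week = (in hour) 570.2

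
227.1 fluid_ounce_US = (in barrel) 0.04224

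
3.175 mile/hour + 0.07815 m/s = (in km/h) 5.391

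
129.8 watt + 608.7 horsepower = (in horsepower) 608.9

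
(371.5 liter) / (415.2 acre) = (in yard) 2.418e-07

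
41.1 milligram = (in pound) 9.061e-05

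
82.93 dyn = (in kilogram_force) 8.457e-05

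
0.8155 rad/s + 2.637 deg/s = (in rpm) 8.227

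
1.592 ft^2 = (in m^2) 0.1479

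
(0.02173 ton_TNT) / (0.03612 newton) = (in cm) 2.517e+11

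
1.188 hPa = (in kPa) 0.1188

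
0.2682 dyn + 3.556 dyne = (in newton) 3.824e-05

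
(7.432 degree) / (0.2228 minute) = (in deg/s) 0.556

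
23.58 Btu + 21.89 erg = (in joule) 2.488e+04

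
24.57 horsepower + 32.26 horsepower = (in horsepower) 56.83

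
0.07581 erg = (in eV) 4.732e+10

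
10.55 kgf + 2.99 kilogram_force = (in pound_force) 29.85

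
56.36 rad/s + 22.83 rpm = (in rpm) 561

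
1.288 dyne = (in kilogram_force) 1.313e-06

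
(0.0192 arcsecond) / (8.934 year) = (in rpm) 3.155e-15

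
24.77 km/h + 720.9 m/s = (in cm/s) 7.278e+04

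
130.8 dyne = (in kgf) 0.0001334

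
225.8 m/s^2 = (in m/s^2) 225.8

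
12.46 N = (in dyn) 1.246e+06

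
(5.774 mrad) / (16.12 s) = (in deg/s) 0.02052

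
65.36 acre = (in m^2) 2.645e+05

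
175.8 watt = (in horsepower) 0.2358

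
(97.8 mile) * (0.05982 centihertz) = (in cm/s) 9415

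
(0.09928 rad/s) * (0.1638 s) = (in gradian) 1.035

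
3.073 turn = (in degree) 1106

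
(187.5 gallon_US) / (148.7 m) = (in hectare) 4.773e-07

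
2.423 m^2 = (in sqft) 26.08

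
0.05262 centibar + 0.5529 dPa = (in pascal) 52.68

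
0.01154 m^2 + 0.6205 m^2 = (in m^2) 0.632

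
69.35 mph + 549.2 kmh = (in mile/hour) 410.6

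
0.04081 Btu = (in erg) 4.306e+08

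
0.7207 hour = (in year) 8.227e-05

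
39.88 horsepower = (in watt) 2.974e+04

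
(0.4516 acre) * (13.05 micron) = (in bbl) 0.15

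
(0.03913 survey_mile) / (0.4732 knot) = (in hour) 0.07186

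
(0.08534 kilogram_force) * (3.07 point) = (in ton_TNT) 2.166e-13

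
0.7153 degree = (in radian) 0.01248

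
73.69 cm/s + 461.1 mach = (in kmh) 5.652e+05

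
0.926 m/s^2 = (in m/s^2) 0.926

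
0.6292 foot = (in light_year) 2.027e-17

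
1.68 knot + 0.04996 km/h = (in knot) 1.707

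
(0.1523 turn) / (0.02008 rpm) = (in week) 0.0007524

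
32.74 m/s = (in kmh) 117.9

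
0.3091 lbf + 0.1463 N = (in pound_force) 0.342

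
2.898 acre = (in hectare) 1.173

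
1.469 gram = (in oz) 0.05182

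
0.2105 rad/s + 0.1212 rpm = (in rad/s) 0.2232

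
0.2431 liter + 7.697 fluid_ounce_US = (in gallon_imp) 0.1035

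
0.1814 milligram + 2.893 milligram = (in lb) 6.778e-06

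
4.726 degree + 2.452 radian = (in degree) 145.2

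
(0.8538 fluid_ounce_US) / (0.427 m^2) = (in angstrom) 5.913e+05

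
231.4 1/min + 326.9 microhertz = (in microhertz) 3.857e+06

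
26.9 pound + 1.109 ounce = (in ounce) 431.5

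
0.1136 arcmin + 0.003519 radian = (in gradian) 0.2261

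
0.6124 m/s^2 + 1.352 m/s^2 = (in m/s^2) 1.964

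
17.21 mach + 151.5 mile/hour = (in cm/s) 5.928e+05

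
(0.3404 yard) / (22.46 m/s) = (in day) 1.604e-07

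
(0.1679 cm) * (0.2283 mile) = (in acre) 0.0001524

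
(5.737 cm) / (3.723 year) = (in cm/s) 4.886e-08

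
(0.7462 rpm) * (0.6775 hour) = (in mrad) 1.906e+05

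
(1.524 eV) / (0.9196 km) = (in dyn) 2.655e-17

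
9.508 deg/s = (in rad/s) 0.1659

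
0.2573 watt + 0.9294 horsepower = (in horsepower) 0.9297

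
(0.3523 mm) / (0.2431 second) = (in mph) 0.003242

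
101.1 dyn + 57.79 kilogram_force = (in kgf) 57.79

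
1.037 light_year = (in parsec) 0.3179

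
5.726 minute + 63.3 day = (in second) 5.469e+06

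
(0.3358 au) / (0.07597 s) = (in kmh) 2.38e+12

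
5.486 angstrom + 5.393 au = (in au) 5.393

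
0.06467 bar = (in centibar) 6.467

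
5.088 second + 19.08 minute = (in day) 0.01331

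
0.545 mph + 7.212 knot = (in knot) 7.686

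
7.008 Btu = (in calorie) 1767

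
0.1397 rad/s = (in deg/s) 8.004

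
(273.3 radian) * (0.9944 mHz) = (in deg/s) 15.57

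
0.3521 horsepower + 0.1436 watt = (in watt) 262.7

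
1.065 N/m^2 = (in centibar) 0.001065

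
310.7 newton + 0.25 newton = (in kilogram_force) 31.71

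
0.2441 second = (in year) 7.74e-09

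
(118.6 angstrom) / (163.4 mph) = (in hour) 4.51e-14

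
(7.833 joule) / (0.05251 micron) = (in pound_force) 3.354e+07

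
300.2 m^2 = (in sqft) 3231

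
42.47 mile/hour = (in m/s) 18.99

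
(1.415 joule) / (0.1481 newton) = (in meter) 9.554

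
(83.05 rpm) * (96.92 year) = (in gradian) 1.692e+12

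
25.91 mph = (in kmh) 41.7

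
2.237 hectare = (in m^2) 2.237e+04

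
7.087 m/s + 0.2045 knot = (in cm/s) 719.2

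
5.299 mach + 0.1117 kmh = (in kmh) 6496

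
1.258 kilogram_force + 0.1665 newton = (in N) 12.5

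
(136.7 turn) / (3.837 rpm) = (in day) 0.02474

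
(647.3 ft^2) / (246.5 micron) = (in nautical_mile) 131.7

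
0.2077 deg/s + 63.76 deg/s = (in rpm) 10.66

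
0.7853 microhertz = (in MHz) 7.853e-13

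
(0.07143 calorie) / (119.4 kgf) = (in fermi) 2.552e+11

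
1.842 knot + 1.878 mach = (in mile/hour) 1433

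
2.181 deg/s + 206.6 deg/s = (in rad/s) 3.644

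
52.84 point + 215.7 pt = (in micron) 9.473e+04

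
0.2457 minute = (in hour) 0.004095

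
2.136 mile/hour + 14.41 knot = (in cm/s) 836.8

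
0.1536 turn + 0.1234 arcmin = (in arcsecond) 1.991e+05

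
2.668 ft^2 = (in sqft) 2.668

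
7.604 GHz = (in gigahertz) 7.604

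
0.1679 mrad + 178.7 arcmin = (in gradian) 3.32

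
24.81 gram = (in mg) 2.481e+04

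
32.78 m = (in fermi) 3.278e+16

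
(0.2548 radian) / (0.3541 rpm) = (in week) 1.136e-05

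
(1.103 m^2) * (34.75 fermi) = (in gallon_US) 1.013e-11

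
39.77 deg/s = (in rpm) 6.628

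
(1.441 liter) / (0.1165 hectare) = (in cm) 0.0001237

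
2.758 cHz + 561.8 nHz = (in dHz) 0.2758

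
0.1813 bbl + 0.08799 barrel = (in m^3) 0.04281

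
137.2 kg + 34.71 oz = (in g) 1.382e+05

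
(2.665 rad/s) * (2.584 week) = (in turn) 6.629e+05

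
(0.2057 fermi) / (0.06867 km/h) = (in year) 3.42e-22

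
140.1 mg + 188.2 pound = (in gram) 8.537e+04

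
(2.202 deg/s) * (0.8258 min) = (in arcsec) 3.928e+05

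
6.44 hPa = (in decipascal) 6440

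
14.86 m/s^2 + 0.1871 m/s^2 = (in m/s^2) 15.05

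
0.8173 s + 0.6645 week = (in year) 0.01274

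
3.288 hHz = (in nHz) 3.288e+11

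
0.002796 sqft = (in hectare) 2.598e-08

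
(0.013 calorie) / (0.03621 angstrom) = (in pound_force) 3.377e+09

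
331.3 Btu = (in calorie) 8.354e+04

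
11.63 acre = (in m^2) 4.706e+04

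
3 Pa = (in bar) 3e-05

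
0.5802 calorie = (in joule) 2.428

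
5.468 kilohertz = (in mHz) 5.468e+06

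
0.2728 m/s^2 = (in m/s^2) 0.2728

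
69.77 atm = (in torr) 5.303e+04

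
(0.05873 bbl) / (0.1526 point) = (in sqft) 1867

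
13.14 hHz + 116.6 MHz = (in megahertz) 116.6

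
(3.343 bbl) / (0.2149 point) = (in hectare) 0.7011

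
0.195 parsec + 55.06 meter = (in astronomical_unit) 4.022e+04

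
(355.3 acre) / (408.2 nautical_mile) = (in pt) 5391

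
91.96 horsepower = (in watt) 6.857e+04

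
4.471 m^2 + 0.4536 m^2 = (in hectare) 0.0004925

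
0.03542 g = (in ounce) 0.001249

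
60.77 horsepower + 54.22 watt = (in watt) 4.537e+04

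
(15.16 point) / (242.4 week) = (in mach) 1.071e-13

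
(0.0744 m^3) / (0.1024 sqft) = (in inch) 307.9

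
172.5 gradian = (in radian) 2.71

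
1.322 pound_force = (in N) 5.881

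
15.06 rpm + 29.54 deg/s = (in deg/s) 119.9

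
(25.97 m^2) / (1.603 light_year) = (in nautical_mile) 9.246e-19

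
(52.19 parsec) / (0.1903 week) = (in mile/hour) 3.13e+13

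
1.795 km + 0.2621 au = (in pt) 1.111e+14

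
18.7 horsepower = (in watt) 1.394e+04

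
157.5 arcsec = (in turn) 0.0001215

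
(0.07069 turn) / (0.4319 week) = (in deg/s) 9.742e-05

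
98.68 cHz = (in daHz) 0.09868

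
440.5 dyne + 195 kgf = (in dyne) 1.912e+08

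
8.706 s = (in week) 1.439e-05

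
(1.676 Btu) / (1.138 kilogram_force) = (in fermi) 1.584e+17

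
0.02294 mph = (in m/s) 0.01026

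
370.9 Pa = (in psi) 0.05379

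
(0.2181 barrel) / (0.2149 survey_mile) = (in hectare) 1.003e-08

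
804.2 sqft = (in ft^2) 804.2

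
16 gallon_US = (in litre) 60.57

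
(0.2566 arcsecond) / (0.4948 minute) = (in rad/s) 4.19e-08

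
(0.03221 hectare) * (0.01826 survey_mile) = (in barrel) 5.954e+04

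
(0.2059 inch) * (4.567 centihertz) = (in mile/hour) 0.0005343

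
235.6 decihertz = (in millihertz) 2.356e+04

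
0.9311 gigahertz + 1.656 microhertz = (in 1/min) 5.587e+10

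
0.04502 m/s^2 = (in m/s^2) 0.04502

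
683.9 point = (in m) 0.2413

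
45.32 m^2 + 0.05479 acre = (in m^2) 267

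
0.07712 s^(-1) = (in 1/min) 4.627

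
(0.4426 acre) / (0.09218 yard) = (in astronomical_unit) 1.42e-07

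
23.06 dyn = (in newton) 0.0002306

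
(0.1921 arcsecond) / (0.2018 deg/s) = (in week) 4.372e-10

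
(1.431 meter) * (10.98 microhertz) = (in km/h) 5.656e-05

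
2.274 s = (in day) 2.632e-05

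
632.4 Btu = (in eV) 4.164e+24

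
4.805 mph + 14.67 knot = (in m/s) 9.695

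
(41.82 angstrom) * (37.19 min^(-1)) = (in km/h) 9.332e-09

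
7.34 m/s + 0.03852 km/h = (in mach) 0.02159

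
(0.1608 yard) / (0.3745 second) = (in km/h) 1.413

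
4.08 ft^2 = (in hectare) 3.79e-05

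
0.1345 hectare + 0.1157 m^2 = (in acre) 0.3324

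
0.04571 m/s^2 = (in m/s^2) 0.04571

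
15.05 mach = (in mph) 1.146e+04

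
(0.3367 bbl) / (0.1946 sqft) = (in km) 0.002961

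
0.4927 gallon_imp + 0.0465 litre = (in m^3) 0.002286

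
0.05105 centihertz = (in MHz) 5.105e-10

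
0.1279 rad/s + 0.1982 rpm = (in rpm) 1.42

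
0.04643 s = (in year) 1.472e-09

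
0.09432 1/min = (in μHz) 1572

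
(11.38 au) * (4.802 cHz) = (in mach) 2.401e+08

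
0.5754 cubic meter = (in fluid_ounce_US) 1.946e+04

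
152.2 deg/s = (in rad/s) 2.656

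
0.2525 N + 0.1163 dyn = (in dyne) 2.525e+04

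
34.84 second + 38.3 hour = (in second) 1.379e+05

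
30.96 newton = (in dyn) 3.096e+06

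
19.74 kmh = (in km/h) 19.74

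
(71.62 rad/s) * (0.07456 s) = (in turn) 0.8499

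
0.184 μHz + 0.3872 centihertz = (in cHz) 0.3872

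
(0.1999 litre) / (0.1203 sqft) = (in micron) 1.789e+04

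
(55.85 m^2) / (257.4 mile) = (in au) 9.012e-16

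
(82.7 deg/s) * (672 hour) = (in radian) 3.492e+06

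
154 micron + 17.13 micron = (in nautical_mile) 9.24e-08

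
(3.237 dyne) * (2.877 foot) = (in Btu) 2.69e-08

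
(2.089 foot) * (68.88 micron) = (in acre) 1.084e-08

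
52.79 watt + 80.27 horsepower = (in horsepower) 80.34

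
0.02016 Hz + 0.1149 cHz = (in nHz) 2.131e+07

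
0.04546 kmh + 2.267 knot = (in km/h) 4.244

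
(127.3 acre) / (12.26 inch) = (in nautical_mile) 893.3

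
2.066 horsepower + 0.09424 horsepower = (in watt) 1611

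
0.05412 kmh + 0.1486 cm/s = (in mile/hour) 0.03695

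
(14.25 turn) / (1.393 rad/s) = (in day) 0.0007439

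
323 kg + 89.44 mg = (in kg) 323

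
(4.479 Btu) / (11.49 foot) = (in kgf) 137.6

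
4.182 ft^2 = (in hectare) 3.885e-05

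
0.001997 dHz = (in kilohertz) 1.997e-07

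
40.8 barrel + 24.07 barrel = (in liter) 1.031e+04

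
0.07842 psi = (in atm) 0.005336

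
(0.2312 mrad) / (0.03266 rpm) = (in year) 2.144e-09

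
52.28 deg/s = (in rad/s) 0.9125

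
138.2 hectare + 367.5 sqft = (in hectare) 138.2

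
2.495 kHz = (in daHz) 249.5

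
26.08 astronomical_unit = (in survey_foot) 1.28e+13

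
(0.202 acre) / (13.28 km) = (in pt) 174.5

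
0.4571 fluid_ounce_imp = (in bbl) 8.169e-05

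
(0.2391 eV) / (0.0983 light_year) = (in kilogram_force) 4.2e-36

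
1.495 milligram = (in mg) 1.495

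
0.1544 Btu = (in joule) 162.9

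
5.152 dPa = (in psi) 7.472e-05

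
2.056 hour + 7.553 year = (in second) 2.382e+08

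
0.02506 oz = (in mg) 710.4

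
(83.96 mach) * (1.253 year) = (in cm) 1.13e+14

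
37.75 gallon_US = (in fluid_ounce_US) 4832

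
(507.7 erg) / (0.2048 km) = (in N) 2.479e-07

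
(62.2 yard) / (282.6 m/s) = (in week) 3.328e-07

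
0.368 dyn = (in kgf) 3.753e-07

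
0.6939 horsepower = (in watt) 517.4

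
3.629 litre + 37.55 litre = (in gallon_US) 10.88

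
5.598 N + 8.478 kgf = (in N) 88.74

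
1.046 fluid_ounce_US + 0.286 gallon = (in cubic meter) 0.001114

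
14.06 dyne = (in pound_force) 3.161e-05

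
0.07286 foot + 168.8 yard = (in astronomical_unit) 1.032e-09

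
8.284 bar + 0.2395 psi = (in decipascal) 8.301e+06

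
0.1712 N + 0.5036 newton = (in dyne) 6.748e+04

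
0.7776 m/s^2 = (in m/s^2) 0.7776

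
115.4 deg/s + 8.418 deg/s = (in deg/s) 123.8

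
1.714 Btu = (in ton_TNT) 4.322e-07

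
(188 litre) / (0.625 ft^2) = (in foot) 10.62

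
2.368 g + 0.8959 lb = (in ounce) 14.42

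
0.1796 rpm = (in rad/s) 0.01881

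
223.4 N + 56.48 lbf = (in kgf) 48.4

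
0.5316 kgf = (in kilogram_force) 0.5316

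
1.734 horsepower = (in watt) 1293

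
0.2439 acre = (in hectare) 0.0987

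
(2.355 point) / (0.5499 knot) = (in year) 9.312e-11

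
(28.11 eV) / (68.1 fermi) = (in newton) 6.613e-05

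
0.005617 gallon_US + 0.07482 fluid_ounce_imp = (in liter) 0.02339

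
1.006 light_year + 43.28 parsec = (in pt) 3.813e+21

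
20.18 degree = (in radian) 0.3522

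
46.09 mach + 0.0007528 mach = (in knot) 3.051e+04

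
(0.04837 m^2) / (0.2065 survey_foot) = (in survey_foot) 2.521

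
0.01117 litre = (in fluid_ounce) 0.3777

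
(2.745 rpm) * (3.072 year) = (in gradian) 1.773e+09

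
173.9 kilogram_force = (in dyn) 1.705e+08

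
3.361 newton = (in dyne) 3.361e+05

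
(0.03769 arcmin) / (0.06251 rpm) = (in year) 5.311e-11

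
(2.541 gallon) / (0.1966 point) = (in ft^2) 1493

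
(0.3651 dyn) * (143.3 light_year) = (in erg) 4.95e+19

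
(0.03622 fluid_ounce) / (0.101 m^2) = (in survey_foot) 3.479e-05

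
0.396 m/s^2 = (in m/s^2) 0.396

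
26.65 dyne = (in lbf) 5.991e-05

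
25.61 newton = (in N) 25.61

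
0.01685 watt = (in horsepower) 2.26e-05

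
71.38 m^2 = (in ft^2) 768.3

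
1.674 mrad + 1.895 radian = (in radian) 1.897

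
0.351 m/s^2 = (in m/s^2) 0.351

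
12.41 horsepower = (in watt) 9254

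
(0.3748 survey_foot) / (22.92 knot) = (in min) 0.0001615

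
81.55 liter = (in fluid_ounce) 2758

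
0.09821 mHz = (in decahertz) 9.821e-06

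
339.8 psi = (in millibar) 2.343e+04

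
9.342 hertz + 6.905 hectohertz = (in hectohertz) 6.998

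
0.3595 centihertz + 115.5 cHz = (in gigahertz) 1.159e-09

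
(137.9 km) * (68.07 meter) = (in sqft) 1.01e+08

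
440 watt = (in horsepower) 0.59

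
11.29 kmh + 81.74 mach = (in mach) 81.75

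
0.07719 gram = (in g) 0.07719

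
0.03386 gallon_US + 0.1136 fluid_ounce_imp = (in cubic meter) 0.0001314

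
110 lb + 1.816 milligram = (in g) 4.99e+04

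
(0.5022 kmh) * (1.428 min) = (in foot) 39.21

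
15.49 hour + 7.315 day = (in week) 1.137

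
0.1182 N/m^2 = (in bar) 1.182e-06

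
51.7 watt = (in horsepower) 0.06933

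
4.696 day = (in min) 6762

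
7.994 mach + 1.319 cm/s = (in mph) 6089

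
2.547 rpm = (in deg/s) 15.28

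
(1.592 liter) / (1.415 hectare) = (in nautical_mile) 6.075e-11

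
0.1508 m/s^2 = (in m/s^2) 0.1508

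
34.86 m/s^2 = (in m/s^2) 34.86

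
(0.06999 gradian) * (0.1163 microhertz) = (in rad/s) 1.279e-10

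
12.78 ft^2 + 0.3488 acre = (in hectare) 0.1413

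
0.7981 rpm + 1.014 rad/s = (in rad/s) 1.098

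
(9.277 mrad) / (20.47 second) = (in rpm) 0.004328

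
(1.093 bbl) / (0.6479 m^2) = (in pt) 760.3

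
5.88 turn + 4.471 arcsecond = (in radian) 36.95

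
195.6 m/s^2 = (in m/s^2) 195.6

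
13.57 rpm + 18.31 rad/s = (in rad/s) 19.73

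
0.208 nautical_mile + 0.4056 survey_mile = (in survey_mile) 0.645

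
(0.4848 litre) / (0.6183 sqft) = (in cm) 0.844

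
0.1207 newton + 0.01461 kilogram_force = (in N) 0.264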